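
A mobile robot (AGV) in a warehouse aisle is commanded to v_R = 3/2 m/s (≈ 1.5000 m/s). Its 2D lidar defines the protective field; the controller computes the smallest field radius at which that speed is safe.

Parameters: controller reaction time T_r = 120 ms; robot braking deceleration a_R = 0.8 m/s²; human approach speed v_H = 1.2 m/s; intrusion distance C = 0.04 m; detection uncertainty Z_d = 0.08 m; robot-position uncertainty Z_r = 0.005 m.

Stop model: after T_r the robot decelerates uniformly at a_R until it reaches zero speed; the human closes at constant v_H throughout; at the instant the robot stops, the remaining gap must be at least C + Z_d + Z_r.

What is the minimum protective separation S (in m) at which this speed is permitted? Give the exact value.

S_min = 16421/4000 m = 4.1052 m

stop time T_s = (3/2)/(4/5) = 1.8750 s
robot in T_r: 1.5000·0.1200 = 0.1800 m
robot under decel: 1.5000²/(2·0.8000) = 1.4062 m
person approaches 1.2000·(0.1200+1.8750) = 2.3940 m
margins: 0.0400+0.0800+0.0050 = 0.1250 m
S_min ≈ 0.1800+1.4062+2.3940+0.1250  ⇒  S_min = 16421/4000 m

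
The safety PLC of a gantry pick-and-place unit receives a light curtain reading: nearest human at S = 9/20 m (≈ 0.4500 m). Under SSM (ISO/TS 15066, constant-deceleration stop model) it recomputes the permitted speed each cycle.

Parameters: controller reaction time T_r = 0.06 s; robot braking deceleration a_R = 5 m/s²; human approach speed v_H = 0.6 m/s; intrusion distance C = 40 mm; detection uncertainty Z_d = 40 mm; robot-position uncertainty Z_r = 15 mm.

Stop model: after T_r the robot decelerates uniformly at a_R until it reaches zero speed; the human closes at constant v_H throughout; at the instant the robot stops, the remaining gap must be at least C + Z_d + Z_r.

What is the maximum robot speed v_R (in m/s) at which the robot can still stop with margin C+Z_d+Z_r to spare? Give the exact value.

quadratic (1/10)·v² + (9/50)·v + (-319/1000) = 0
  disc = (9/50)² − 4·(1/10)·(-319/1000) = 4/25 ; √disc = 2/5
  v_R = (−(9/50) + 2/5) / (2·(1/10)) = 11/10 m/s
check:
braking lasts T_s = (11/10)/5 = 0.2200 s
reaction-phase robot travel = 1.1000·0.0600 = 0.0660 m
braking distance = 1.1000²/(2·5.0000) = 0.1210 m
human over T_r+T_s: 0.6000·(0.0600+0.2200) = 0.1680 m
margins: 0.0400+0.0400+0.0150 = 0.0950 m
sum ≈ 0.0660+0.1210+0.1680+0.0950 ≈ 0.4500 m = S ✓

v_R_max = 11/10 m/s = 1.1000 m/s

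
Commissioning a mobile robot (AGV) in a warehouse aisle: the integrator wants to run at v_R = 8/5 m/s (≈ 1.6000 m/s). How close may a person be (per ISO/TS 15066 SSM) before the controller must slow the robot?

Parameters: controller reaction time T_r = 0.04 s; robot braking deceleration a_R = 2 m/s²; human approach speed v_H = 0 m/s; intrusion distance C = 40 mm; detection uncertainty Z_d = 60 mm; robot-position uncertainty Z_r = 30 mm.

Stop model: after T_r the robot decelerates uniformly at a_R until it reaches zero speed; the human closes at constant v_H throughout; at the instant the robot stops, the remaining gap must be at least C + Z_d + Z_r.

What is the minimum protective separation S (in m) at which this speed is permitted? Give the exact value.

S_min = 417/500 m = 0.8340 m

T_s = v_R/a_R = (8/5)/2 = 0.8000 s
robot covers v_R·T_r = 1.6000·0.0400 = 0.0640 m before braking
robot covers 1.6000·0.8000 − ½·2.0000·0.8000² = 0.6400 m while stopping
person approaches 0.0000·(0.0400+0.8000) = 0.0000 m
C+Z_d+Z_r = 0.0400+0.0600+0.0300 = 0.1300 m
S_min ≈ 0.0640+0.6400+0.0000+0.1300  ⇒  S_min = 417/500 m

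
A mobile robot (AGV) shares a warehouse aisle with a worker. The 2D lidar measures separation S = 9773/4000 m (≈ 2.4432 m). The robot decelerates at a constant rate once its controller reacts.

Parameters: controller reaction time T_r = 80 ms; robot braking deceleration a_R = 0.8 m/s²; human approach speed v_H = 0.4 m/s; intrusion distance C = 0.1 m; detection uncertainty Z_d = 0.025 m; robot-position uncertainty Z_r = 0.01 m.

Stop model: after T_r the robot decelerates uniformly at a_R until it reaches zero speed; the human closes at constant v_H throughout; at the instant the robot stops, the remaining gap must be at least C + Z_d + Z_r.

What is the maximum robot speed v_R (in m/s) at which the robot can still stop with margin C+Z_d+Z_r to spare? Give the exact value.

v_R_max = 3/2 m/s = 1.5000 m/s

quadratic (5/8)·v² + (29/50)·v + (-1821/800) = 0
  disc = (29/50)² − 4·(5/8)·(-1821/800) = 241081/40000 ; √disc = 491/200
  v_R = (−(29/50) + 491/200) / (2·(5/8)) = 3/2 m/s
check:
T_s = v_R/a_R = (3/2)/(4/5) = 1.8750 s
reaction-phase robot travel = 1.5000·0.0800 = 0.1200 m
robot under decel: 1.5000²/(2·0.8000) = 1.4062 m
human over T_r+T_s: 0.4000·(0.0800+1.8750) = 0.7820 m
residual clearance needed = 0.1000+0.0250+0.0100 = 0.1350 m
sum ≈ 0.1200+1.4062+0.7820+0.1350 ≈ 2.4432 m = S ✓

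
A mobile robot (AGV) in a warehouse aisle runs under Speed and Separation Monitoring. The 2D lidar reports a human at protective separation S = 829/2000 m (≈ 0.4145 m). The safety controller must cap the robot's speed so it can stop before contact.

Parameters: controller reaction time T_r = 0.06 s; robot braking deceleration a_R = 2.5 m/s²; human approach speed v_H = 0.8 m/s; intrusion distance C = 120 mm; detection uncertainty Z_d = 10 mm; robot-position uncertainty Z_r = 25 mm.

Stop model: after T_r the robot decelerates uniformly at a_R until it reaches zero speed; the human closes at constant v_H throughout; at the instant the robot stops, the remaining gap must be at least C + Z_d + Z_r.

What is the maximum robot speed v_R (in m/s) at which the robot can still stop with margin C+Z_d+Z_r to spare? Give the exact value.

at the boundary: (1/5)·v² + (19/50)·v + (-423/2000) = 0
  disc = (19/50)² − 4·(1/5)·(-423/2000) = 196/625 ; √disc = 14/25
  v_R = (−(19/50) + 14/25) / (2·(1/5)) = 9/20 m/s
check:
T_s = v_R/a_R = (9/20)/(5/2) = 0.1800 s
reaction-phase robot travel = 0.4500·0.0600 = 0.0270 m
braking distance = 0.4500²/(2·2.5000) = 0.0405 m
person approaches 0.8000·(0.0600+0.1800) = 0.1920 m
margins: 0.1200+0.0100+0.0250 = 0.1550 m
sum ≈ 0.0270+0.0405+0.1920+0.1550 ≈ 0.4145 m = S ✓

v_R_max = 9/20 m/s = 0.4500 m/s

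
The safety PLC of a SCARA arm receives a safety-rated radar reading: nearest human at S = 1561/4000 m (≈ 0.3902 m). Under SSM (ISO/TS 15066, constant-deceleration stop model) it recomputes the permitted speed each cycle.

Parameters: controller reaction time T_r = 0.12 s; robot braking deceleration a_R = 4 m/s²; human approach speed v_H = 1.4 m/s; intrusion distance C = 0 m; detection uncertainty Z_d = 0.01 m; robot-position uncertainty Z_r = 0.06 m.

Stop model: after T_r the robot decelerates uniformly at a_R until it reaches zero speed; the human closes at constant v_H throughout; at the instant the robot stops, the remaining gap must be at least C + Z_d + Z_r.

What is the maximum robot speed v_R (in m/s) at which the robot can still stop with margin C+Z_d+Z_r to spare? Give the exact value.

v_R_max = 3/10 m/s = 0.3000 m/s

quadratic (1/8)·v² + (47/100)·v + (-609/4000) = 0
  disc = (47/100)² − 4·(1/8)·(-609/4000) = 11881/40000 ; √disc = 109/200
  v_R = (−(47/100) + 109/200) / (2·(1/8)) = 3/10 m/s
check:
braking lasts T_s = (3/10)/4 = 0.0750 s
reaction-phase robot travel = 0.3000·0.1200 = 0.0360 m
robot covers 0.3000·0.0750 − ½·4.0000·0.0750² = 0.0112 m while stopping
human over T_r+T_s: 1.4000·(0.1200+0.0750) = 0.2730 m
residual clearance needed = 0.0000+0.0100+0.0600 = 0.0700 m
sum ≈ 0.0360+0.0112+0.2730+0.0700 ≈ 0.3902 m = S ✓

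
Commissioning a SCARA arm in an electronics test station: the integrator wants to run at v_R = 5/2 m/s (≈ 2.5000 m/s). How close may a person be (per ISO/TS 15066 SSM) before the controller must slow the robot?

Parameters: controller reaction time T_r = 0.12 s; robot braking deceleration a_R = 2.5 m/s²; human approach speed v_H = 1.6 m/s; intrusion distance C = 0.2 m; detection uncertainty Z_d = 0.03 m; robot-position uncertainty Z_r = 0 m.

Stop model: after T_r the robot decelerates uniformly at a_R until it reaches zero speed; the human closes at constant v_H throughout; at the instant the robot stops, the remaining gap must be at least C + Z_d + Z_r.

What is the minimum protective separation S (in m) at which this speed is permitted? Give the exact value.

stop time T_s = (5/2)/(5/2) = 1.0000 s
robot covers v_R·T_r = 2.5000·0.1200 = 0.3000 m before braking
robot covers 2.5000·1.0000 − ½·2.5000·1.0000² = 1.2500 m while stopping
human over T_r+T_s: 1.6000·(0.1200+1.0000) = 1.7920 m
margins: 0.2000+0.0300+0.0000 = 0.2300 m
S_min ≈ 0.3000+1.2500+1.7920+0.2300  ⇒  S_min = 893/250 m

S_min = 893/250 m = 3.5720 m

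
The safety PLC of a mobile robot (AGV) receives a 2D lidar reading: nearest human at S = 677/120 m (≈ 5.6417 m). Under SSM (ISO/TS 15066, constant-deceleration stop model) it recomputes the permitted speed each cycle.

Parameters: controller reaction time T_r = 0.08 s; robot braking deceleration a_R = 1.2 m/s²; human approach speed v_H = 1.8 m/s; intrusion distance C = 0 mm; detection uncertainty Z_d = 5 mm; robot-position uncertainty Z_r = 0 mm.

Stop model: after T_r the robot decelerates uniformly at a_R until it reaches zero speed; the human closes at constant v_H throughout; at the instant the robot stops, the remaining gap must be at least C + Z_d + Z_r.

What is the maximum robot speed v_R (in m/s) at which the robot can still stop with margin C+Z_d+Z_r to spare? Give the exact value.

v_R_max = 11/5 m/s = 2.2000 m/s

at the boundary: (5/12)·v² + (79/50)·v + (-8239/1500) = 0
  disc = (79/50)² − 4·(5/12)·(-8239/1500) = 65536/5625 ; √disc = 256/75
  v_R = (−(79/50) + 256/75) / (2·(5/12)) = 11/5 m/s
check:
T_s = v_R/a_R = (11/5)/(6/5) = 1.8333 s
robot in T_r: 2.2000·0.0800 = 0.1760 m
robot under decel: 2.2000²/(2·1.2000) = 2.0167 m
person approaches 1.8000·(0.0800+1.8333) = 3.4440 m
residual clearance needed = 0.0000+0.0050+0.0000 = 0.0050 m
sum ≈ 0.1760+2.0167+3.4440+0.0050 ≈ 5.6417 m = S ✓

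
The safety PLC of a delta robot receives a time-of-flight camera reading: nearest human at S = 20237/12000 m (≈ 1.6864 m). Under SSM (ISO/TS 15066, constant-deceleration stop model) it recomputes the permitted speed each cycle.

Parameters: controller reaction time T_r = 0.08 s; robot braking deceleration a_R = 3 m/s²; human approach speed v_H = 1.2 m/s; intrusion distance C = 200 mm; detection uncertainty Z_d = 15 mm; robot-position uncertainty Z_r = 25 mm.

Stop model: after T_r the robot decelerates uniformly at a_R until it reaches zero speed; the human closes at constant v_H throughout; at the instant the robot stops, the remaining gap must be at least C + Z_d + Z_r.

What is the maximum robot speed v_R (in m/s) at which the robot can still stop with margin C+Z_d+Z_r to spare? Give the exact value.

v_R_max = 7/4 m/s = 1.7500 m/s

quadratic (1/6)·v² + (12/25)·v + (-3241/2400) = 0
  disc = (12/25)² − 4·(1/6)·(-3241/2400) = 101761/90000 ; √disc = 319/300
  v_R = (−(12/25) + 319/300) / (2·(1/6)) = 7/4 m/s
check:
T_s = v_R/a_R = (7/4)/3 = 0.5833 s
reaction-phase robot travel = 1.7500·0.0800 = 0.1400 m
braking distance = 1.7500²/(2·3.0000) = 0.5104 m
human over T_r+T_s: 1.2000·(0.0800+0.5833) = 0.7960 m
residual clearance needed = 0.2000+0.0150+0.0250 = 0.2400 m
sum ≈ 0.1400+0.5104+0.7960+0.2400 ≈ 1.6864 m = S ✓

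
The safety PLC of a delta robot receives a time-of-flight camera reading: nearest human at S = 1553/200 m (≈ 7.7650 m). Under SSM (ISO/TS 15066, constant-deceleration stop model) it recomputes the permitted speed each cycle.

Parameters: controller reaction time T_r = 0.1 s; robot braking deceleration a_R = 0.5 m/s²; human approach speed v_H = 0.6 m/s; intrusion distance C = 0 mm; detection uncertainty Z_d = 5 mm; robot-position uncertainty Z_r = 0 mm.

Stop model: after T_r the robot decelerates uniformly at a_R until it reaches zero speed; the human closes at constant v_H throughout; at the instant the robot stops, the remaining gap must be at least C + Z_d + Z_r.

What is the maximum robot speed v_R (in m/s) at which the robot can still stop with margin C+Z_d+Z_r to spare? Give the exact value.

quadratic (1)·v² + (13/10)·v + (-77/10) = 0
  disc = (13/10)² − 4·(1)·(-77/10) = 3249/100 ; √disc = 57/10
  v_R = (−(13/10) + 57/10) / (2·(1)) = 11/5 m/s
check:
stop time T_s = (11/5)/(1/2) = 4.4000 s
robot covers v_R·T_r = 2.2000·0.1000 = 0.2200 m before braking
braking distance = 2.2000²/(2·0.5000) = 4.8400 m
human over T_r+T_s: 0.6000·(0.1000+4.4000) = 2.7000 m
residual clearance needed = 0.0000+0.0050+0.0000 = 0.0050 m
sum ≈ 0.2200+4.8400+2.7000+0.0050 ≈ 7.7650 m = S ✓

v_R_max = 11/5 m/s = 2.2000 m/s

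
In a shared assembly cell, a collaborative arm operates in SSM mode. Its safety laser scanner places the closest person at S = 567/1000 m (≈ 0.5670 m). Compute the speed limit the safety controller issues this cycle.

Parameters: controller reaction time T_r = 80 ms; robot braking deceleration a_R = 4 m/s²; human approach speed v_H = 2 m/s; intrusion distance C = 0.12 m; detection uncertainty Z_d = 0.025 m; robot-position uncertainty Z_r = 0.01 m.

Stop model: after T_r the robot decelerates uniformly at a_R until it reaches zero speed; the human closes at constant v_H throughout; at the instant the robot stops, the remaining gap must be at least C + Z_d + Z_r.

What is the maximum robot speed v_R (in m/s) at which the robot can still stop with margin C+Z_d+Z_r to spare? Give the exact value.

v_R_max = 2/5 m/s = 0.4000 m/s

collect terms ⇒ (1/8)·v_R² + (29/50)·v_R + (-63/250) = 0
  disc = (29/50)² − 4·(1/8)·(-63/250) = 289/625 ; √disc = 17/25
  v_R = (−(29/50) + 17/25) / (2·(1/8)) = 2/5 m/s
check:
stop time T_s = (2/5)/4 = 0.1000 s
robot covers v_R·T_r = 0.4000·0.0800 = 0.0320 m before braking
robot covers 0.4000·0.1000 − ½·4.0000·0.1000² = 0.0200 m while stopping
human closes 2.0000·0.1800 = 0.3600 m
margins: 0.1200+0.0250+0.0100 = 0.1550 m
sum ≈ 0.0320+0.0200+0.3600+0.1550 ≈ 0.5670 m = S ✓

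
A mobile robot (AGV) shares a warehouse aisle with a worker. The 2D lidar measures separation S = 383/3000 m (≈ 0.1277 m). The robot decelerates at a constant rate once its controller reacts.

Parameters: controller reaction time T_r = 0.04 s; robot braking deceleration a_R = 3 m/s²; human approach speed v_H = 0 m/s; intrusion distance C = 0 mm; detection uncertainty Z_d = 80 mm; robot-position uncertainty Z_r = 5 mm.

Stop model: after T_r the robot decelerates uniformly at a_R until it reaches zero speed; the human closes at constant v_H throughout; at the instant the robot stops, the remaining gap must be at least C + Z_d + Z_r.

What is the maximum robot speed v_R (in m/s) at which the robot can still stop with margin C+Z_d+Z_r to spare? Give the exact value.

v_R_max = 2/5 m/s = 0.4000 m/s

at the boundary: (1/6)·v² + (1/25)·v + (-16/375) = 0
  disc = (1/25)² − 4·(1/6)·(-16/375) = 169/5625 ; √disc = 13/75
  v_R = (−(1/25) + 13/75) / (2·(1/6)) = 2/5 m/s
check:
stop time T_s = (2/5)/3 = 0.1333 s
robot covers v_R·T_r = 0.4000·0.0400 = 0.0160 m before braking
robot under decel: 0.4000²/(2·3.0000) = 0.0267 m
human over T_r+T_s: 0.0000·(0.0400+0.1333) = 0.0000 m
residual clearance needed = 0.0000+0.0800+0.0050 = 0.0850 m
sum ≈ 0.0160+0.0267+0.0000+0.0850 ≈ 0.1277 m = S ✓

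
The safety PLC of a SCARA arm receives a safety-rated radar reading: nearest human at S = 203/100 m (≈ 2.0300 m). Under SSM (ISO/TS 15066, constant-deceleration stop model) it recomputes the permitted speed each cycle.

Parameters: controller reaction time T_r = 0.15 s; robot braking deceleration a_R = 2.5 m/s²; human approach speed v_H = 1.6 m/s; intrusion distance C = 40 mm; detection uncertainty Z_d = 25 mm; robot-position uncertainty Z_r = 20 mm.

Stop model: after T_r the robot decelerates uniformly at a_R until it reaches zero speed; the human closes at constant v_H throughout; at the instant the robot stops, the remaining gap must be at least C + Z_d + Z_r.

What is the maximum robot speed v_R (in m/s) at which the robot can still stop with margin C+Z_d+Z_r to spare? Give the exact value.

v_R_max = 31/20 m/s = 1.5500 m/s

quadratic (1/5)·v² + (79/100)·v + (-341/200) = 0
  disc = (79/100)² − 4·(1/5)·(-341/200) = 19881/10000 ; √disc = 141/100
  v_R = (−(79/100) + 141/100) / (2·(1/5)) = 31/20 m/s
check:
braking lasts T_s = (31/20)/(5/2) = 0.6200 s
robot covers v_R·T_r = 1.5500·0.1500 = 0.2325 m before braking
robot covers 1.5500·0.6200 − ½·2.5000·0.6200² = 0.4805 m while stopping
human over T_r+T_s: 1.6000·(0.1500+0.6200) = 1.2320 m
margins: 0.0400+0.0250+0.0200 = 0.0850 m
sum ≈ 0.2325+0.4805+1.2320+0.0850 ≈ 2.0300 m = S ✓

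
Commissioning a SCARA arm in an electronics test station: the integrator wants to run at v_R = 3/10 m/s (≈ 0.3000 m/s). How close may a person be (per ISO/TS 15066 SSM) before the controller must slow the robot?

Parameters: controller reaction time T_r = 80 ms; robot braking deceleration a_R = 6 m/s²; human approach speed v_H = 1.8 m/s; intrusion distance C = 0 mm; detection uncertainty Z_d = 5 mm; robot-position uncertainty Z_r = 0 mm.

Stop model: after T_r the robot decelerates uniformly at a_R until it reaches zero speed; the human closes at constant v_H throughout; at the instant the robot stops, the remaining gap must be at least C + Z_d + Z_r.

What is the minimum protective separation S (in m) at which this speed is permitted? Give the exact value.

stop time T_s = (3/10)/6 = 0.0500 s
reaction-phase robot travel = 0.3000·0.0800 = 0.0240 m
braking distance = 0.3000²/(2·6.0000) = 0.0075 m
human closes 1.8000·0.1300 = 0.2340 m
margins: 0.0000+0.0050+0.0000 = 0.0050 m
S_min ≈ 0.0240+0.0075+0.2340+0.0050  ⇒  S_min = 541/2000 m

S_min = 541/2000 m = 0.2705 m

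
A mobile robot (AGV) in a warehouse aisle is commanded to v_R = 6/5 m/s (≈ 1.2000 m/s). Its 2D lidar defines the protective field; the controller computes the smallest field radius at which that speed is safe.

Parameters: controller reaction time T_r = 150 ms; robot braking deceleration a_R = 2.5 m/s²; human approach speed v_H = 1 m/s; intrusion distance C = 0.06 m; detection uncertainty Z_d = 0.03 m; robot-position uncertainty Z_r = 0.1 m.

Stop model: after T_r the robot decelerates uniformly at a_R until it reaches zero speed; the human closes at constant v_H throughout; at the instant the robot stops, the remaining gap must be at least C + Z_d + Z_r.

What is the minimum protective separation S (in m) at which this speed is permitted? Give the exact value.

S_min = 161/125 m = 1.2880 m

T_s = v_R/a_R = (6/5)/(5/2) = 0.4800 s
robot covers v_R·T_r = 1.2000·0.1500 = 0.1800 m before braking
braking distance = 1.2000²/(2·2.5000) = 0.2880 m
person approaches 1.0000·(0.1500+0.4800) = 0.6300 m
margins: 0.0600+0.0300+0.1000 = 0.1900 m
S_min ≈ 0.1800+0.2880+0.6300+0.1900  ⇒  S_min = 161/125 m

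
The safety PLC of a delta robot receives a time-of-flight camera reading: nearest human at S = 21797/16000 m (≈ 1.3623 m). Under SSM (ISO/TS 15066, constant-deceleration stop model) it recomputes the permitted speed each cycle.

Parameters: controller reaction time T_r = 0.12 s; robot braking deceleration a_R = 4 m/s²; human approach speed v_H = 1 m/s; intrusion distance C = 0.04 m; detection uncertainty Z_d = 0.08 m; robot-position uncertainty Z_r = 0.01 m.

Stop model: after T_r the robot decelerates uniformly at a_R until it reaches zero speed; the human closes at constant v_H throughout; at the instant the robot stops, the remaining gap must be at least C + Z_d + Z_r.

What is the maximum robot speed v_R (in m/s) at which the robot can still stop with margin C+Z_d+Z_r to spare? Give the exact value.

quadratic (1/8)·v² + (37/100)·v + (-17797/16000) = 0
  disc = (37/100)² − 4·(1/8)·(-17797/16000) = 110889/160000 ; √disc = 333/400
  v_R = (−(37/100) + 333/400) / (2·(1/8)) = 37/20 m/s
check:
braking lasts T_s = (37/20)/4 = 0.4625 s
robot in T_r: 1.8500·0.1200 = 0.2220 m
robot under decel: 1.8500²/(2·4.0000) = 0.4278 m
person approaches 1.0000·(0.1200+0.4625) = 0.5825 m
margins: 0.0400+0.0800+0.0100 = 0.1300 m
sum ≈ 0.2220+0.4278+0.5825+0.1300 ≈ 1.3623 m = S ✓

v_R_max = 37/20 m/s = 1.8500 m/s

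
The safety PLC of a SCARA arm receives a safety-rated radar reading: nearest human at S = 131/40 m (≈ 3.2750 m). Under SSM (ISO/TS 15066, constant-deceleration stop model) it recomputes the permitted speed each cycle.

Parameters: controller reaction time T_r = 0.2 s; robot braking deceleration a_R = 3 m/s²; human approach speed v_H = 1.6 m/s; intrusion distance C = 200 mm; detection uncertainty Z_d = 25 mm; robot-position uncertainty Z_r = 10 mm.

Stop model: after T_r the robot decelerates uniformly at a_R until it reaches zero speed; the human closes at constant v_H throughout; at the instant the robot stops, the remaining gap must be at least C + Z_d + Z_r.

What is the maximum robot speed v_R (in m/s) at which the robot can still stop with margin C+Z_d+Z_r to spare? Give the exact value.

quadratic (1/6)·v² + (11/15)·v + (-68/25) = 0
  disc = (11/15)² − 4·(1/6)·(-68/25) = 529/225 ; √disc = 23/15
  v_R = (−(11/15) + 23/15) / (2·(1/6)) = 12/5 m/s
check:
T_s = v_R/a_R = (12/5)/3 = 0.8000 s
reaction-phase robot travel = 2.4000·0.2000 = 0.4800 m
robot under decel: 2.4000²/(2·3.0000) = 0.9600 m
person approaches 1.6000·(0.2000+0.8000) = 1.6000 m
C+Z_d+Z_r = 0.2000+0.0250+0.0100 = 0.2350 m
sum ≈ 0.4800+0.9600+1.6000+0.2350 ≈ 3.2750 m = S ✓

v_R_max = 12/5 m/s = 2.4000 m/s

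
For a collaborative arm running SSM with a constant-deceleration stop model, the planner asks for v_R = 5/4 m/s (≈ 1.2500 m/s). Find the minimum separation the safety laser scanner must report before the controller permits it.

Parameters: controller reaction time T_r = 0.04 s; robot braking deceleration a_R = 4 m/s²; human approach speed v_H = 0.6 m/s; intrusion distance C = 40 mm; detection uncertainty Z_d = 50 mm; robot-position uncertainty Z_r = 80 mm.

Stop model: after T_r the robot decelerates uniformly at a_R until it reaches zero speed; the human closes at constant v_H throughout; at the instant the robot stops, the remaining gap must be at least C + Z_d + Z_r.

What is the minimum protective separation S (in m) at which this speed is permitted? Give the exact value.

braking lasts T_s = (5/4)/4 = 0.3125 s
robot in T_r: 1.2500·0.0400 = 0.0500 m
robot covers 1.2500·0.3125 − ½·4.0000·0.3125² = 0.1953 m while stopping
human closes 0.6000·0.3525 = 0.2115 m
residual clearance needed = 0.0400+0.0500+0.0800 = 0.1700 m
S_min ≈ 0.0500+0.1953+0.2115+0.1700  ⇒  S_min = 10029/16000 m

S_min = 10029/16000 m = 0.6268 m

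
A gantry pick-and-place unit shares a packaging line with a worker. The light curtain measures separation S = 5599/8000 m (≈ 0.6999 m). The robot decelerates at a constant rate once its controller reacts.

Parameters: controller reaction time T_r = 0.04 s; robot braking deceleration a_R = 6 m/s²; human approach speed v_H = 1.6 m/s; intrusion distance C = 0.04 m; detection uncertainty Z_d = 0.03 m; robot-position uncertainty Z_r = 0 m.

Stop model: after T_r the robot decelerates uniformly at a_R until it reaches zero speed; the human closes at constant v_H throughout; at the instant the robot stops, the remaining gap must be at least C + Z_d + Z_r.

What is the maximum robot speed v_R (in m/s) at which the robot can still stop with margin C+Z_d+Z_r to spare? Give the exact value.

quadratic (1/12)·v² + (23/75)·v + (-4527/8000) = 0
  disc = (23/75)² − 4·(1/12)·(-4527/8000) = 101761/360000 ; √disc = 319/600
  v_R = (−(23/75) + 319/600) / (2·(1/12)) = 27/20 m/s
check:
T_s = v_R/a_R = (27/20)/6 = 0.2250 s
robot covers v_R·T_r = 1.3500·0.0400 = 0.0540 m before braking
robot under decel: 1.3500²/(2·6.0000) = 0.1519 m
person approaches 1.6000·(0.0400+0.2250) = 0.4240 m
residual clearance needed = 0.0400+0.0300+0.0000 = 0.0700 m
sum ≈ 0.0540+0.1519+0.4240+0.0700 ≈ 0.6999 m = S ✓

v_R_max = 27/20 m/s = 1.3500 m/s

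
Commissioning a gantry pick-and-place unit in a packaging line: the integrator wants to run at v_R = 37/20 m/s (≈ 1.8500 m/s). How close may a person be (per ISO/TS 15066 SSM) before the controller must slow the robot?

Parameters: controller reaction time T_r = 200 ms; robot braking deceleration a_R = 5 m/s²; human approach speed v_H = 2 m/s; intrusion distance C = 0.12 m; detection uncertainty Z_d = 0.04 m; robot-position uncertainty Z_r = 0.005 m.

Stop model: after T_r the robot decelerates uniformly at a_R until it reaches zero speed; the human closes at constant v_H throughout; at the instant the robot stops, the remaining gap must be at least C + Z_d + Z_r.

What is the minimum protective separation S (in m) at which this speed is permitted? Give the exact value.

T_s = v_R/a_R = (37/20)/5 = 0.3700 s
robot covers v_R·T_r = 1.8500·0.2000 = 0.3700 m before braking
robot covers 1.8500·0.3700 − ½·5.0000·0.3700² = 0.3422 m while stopping
human over T_r+T_s: 2.0000·(0.2000+0.3700) = 1.1400 m
C+Z_d+Z_r = 0.1200+0.0400+0.0050 = 0.1650 m
S_min ≈ 0.3700+0.3422+1.1400+0.1650  ⇒  S_min = 8069/4000 m

S_min = 8069/4000 m = 2.0173 m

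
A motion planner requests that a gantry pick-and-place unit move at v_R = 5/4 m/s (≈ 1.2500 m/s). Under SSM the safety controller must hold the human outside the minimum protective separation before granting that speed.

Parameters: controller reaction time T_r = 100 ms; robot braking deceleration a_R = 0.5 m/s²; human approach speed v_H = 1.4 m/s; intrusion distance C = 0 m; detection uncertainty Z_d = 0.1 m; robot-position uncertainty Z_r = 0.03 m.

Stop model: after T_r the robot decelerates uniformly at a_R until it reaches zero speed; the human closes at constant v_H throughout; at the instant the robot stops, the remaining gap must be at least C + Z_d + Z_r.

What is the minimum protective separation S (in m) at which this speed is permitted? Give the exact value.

T_s = v_R/a_R = (5/4)/(1/2) = 2.5000 s
robot covers v_R·T_r = 1.2500·0.1000 = 0.1250 m before braking
braking distance = 1.2500²/(2·0.5000) = 1.5625 m
human over T_r+T_s: 1.4000·(0.1000+2.5000) = 3.6400 m
residual clearance needed = 0.0000+0.1000+0.0300 = 0.1300 m
S_min ≈ 0.1250+1.5625+3.6400+0.1300  ⇒  S_min = 2183/400 m

S_min = 2183/400 m = 5.4575 m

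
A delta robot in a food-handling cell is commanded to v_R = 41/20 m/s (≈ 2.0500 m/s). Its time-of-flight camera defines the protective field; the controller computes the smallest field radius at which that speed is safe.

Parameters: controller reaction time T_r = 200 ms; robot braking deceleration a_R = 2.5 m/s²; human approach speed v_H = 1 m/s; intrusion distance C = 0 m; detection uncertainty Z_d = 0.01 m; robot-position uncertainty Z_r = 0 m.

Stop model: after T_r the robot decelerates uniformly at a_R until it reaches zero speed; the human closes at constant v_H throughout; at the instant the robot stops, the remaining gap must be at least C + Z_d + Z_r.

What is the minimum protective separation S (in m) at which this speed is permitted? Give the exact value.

S_min = 4561/2000 m = 2.2805 m

T_s = v_R/a_R = (41/20)/(5/2) = 0.8200 s
robot covers v_R·T_r = 2.0500·0.2000 = 0.4100 m before braking
robot under decel: 2.0500²/(2·2.5000) = 0.8405 m
human over T_r+T_s: 1.0000·(0.2000+0.8200) = 1.0200 m
residual clearance needed = 0.0000+0.0100+0.0000 = 0.0100 m
S_min ≈ 0.4100+0.8405+1.0200+0.0100  ⇒  S_min = 4561/2000 m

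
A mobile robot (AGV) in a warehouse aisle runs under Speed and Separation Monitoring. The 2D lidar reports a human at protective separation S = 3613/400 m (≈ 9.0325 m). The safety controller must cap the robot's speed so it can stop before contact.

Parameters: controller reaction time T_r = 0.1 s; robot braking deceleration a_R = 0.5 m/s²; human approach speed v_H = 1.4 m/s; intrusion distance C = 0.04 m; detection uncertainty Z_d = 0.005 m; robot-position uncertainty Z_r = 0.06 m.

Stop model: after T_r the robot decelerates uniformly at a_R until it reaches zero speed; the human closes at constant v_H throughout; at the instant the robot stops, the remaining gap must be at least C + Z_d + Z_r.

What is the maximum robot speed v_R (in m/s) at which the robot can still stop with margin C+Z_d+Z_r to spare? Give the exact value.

v_R_max = 37/20 m/s = 1.8500 m/s

quadratic (1)·v² + (29/10)·v + (-703/80) = 0
  disc = (29/10)² − 4·(1)·(-703/80) = 1089/25 ; √disc = 33/5
  v_R = (−(29/10) + 33/5) / (2·(1)) = 37/20 m/s
check:
braking lasts T_s = (37/20)/(1/2) = 3.7000 s
reaction-phase robot travel = 1.8500·0.1000 = 0.1850 m
robot covers 1.8500·3.7000 − ½·0.5000·3.7000² = 3.4225 m while stopping
human over T_r+T_s: 1.4000·(0.1000+3.7000) = 5.3200 m
residual clearance needed = 0.0400+0.0050+0.0600 = 0.1050 m
sum ≈ 0.1850+3.4225+5.3200+0.1050 ≈ 9.0325 m = S ✓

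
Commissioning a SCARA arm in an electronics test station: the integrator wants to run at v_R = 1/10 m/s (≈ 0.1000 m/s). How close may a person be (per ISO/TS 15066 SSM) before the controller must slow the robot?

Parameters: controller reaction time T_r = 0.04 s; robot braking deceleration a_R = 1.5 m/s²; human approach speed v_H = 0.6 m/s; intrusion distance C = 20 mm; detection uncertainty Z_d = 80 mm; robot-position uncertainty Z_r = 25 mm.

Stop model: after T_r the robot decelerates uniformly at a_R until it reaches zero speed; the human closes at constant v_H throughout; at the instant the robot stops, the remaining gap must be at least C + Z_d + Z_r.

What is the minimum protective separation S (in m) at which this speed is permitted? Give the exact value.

braking lasts T_s = (1/10)/(3/2) = 0.0667 s
reaction-phase robot travel = 0.1000·0.0400 = 0.0040 m
robot covers 0.1000·0.0667 − ½·1.5000·0.0667² = 0.0033 m while stopping
human over T_r+T_s: 0.6000·(0.0400+0.0667) = 0.0640 m
C+Z_d+Z_r = 0.0200+0.0800+0.0250 = 0.1250 m
S_min ≈ 0.0040+0.0033+0.0640+0.1250  ⇒  S_min = 589/3000 m

S_min = 589/3000 m = 0.1963 m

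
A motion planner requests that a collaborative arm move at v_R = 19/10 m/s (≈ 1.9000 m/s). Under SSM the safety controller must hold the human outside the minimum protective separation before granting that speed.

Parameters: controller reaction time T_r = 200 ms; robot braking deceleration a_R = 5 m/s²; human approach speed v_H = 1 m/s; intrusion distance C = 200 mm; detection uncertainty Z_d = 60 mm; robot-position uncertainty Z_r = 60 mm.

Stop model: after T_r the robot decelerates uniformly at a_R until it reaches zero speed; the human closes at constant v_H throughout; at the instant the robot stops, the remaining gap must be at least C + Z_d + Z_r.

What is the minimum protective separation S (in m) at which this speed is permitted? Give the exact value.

S_min = 1641/1000 m = 1.6410 m

stop time T_s = (19/10)/5 = 0.3800 s
robot covers v_R·T_r = 1.9000·0.2000 = 0.3800 m before braking
robot covers 1.9000·0.3800 − ½·5.0000·0.3800² = 0.3610 m while stopping
human over T_r+T_s: 1.0000·(0.2000+0.3800) = 0.5800 m
C+Z_d+Z_r = 0.2000+0.0600+0.0600 = 0.3200 m
S_min ≈ 0.3800+0.3610+0.5800+0.3200  ⇒  S_min = 1641/1000 m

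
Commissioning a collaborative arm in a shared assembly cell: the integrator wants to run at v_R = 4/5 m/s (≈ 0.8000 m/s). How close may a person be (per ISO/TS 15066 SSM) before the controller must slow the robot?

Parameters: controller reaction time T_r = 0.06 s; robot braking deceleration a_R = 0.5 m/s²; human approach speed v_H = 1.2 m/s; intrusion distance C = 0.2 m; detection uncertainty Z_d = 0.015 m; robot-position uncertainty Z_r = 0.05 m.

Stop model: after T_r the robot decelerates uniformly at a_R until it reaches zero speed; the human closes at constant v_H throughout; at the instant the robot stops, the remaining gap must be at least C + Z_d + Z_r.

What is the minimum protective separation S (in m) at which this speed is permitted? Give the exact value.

braking lasts T_s = (4/5)/(1/2) = 1.6000 s
robot in T_r: 0.8000·0.0600 = 0.0480 m
braking distance = 0.8000²/(2·0.5000) = 0.6400 m
person approaches 1.2000·(0.0600+1.6000) = 1.9920 m
margins: 0.2000+0.0150+0.0500 = 0.2650 m
S_min ≈ 0.0480+0.6400+1.9920+0.2650  ⇒  S_min = 589/200 m

S_min = 589/200 m = 2.9450 m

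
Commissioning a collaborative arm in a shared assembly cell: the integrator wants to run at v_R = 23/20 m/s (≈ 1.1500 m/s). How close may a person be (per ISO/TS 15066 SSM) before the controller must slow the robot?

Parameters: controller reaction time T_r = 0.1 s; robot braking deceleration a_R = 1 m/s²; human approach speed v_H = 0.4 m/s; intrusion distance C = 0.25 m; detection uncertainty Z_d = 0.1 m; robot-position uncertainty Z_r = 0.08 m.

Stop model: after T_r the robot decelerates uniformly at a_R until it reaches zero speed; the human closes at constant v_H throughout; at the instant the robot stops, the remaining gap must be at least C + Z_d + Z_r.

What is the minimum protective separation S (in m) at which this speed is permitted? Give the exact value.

T_s = v_R/a_R = (23/20)/1 = 1.1500 s
robot covers v_R·T_r = 1.1500·0.1000 = 0.1150 m before braking
braking distance = 1.1500²/(2·1.0000) = 0.6613 m
human over T_r+T_s: 0.4000·(0.1000+1.1500) = 0.5000 m
margins: 0.2500+0.1000+0.0800 = 0.4300 m
S_min ≈ 0.1150+0.6613+0.5000+0.4300  ⇒  S_min = 273/160 m

S_min = 273/160 m = 1.7063 m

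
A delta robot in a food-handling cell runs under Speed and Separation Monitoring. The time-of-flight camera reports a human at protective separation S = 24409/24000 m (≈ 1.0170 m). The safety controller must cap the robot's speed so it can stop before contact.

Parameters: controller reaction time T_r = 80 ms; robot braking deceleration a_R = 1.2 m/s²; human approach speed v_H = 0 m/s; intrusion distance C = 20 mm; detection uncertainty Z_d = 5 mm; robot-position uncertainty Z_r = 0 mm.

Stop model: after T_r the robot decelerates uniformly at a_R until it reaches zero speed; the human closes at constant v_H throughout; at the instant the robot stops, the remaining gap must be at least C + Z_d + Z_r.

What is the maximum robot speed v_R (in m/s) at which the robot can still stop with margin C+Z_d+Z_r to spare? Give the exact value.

v_R_max = 29/20 m/s = 1.4500 m/s

quadratic (5/12)·v² + (2/25)·v + (-23809/24000) = 0
  disc = (2/25)² − 4·(5/12)·(-23809/24000) = 597529/360000 ; √disc = 773/600
  v_R = (−(2/25) + 773/600) / (2·(5/12)) = 29/20 m/s
check:
T_s = v_R/a_R = (29/20)/(6/5) = 1.2083 s
reaction-phase robot travel = 1.4500·0.0800 = 0.1160 m
braking distance = 1.4500²/(2·1.2000) = 0.8760 m
human closes 0.0000·1.2883 = 0.0000 m
margins: 0.0200+0.0050+0.0000 = 0.0250 m
sum ≈ 0.1160+0.8760+0.0000+0.0250 ≈ 1.0170 m = S ✓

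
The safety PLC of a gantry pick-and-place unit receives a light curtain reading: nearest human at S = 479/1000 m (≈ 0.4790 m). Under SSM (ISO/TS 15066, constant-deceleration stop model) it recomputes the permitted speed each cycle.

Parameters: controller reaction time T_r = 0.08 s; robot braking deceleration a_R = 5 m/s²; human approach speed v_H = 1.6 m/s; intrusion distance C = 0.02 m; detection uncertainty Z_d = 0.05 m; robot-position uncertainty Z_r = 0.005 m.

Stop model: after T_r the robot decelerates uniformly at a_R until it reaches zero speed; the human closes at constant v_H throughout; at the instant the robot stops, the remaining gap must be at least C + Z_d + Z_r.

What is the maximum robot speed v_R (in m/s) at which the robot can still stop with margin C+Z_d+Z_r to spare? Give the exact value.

quadratic (1/10)·v² + (2/5)·v + (-69/250) = 0
  disc = (2/5)² − 4·(1/10)·(-69/250) = 169/625 ; √disc = 13/25
  v_R = (−(2/5) + 13/25) / (2·(1/10)) = 3/5 m/s
check:
braking lasts T_s = (3/5)/5 = 0.1200 s
robot covers v_R·T_r = 0.6000·0.0800 = 0.0480 m before braking
braking distance = 0.6000²/(2·5.0000) = 0.0360 m
human closes 1.6000·0.2000 = 0.3200 m
C+Z_d+Z_r = 0.0200+0.0500+0.0050 = 0.0750 m
sum ≈ 0.0480+0.0360+0.3200+0.0750 ≈ 0.4790 m = S ✓

v_R_max = 3/5 m/s = 0.6000 m/s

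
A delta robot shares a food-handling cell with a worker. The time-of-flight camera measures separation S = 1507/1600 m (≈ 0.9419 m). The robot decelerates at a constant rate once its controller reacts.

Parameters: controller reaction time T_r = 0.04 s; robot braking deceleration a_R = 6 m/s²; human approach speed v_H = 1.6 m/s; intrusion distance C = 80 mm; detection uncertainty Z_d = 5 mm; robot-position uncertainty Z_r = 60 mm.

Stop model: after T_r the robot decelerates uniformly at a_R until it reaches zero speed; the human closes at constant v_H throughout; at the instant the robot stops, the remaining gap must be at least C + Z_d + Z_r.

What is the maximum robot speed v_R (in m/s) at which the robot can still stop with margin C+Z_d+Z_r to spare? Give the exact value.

at the boundary: (1/12)·v² + (23/75)·v + (-5863/8000) = 0
  disc = (23/75)² − 4·(1/12)·(-5863/8000) = 121801/360000 ; √disc = 349/600
  v_R = (−(23/75) + 349/600) / (2·(1/12)) = 33/20 m/s
check:
T_s = v_R/a_R = (33/20)/6 = 0.2750 s
robot in T_r: 1.6500·0.0400 = 0.0660 m
robot covers 1.6500·0.2750 − ½·6.0000·0.2750² = 0.2269 m while stopping
human closes 1.6000·0.3150 = 0.5040 m
C+Z_d+Z_r = 0.0800+0.0050+0.0600 = 0.1450 m
sum ≈ 0.0660+0.2269+0.5040+0.1450 ≈ 0.9419 m = S ✓

v_R_max = 33/20 m/s = 1.6500 m/s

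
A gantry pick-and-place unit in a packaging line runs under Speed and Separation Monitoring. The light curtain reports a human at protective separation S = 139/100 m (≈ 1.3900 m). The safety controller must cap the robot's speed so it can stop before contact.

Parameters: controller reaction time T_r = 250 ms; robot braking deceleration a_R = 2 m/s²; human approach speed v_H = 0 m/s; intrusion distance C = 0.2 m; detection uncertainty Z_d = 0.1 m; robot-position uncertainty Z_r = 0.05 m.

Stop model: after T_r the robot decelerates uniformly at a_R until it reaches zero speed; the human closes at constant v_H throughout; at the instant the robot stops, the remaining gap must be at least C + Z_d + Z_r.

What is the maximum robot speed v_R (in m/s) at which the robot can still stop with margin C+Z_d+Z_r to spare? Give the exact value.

at the boundary: (1/4)·v² + (1/4)·v + (-26/25) = 0
  disc = (1/4)² − 4·(1/4)·(-26/25) = 441/400 ; √disc = 21/20
  v_R = (−(1/4) + 21/20) / (2·(1/4)) = 8/5 m/s
check:
braking lasts T_s = (8/5)/2 = 0.8000 s
robot in T_r: 1.6000·0.2500 = 0.4000 m
robot under decel: 1.6000²/(2·2.0000) = 0.6400 m
person approaches 0.0000·(0.2500+0.8000) = 0.0000 m
residual clearance needed = 0.2000+0.1000+0.0500 = 0.3500 m
sum ≈ 0.4000+0.6400+0.0000+0.3500 ≈ 1.3900 m = S ✓

v_R_max = 8/5 m/s = 1.6000 m/s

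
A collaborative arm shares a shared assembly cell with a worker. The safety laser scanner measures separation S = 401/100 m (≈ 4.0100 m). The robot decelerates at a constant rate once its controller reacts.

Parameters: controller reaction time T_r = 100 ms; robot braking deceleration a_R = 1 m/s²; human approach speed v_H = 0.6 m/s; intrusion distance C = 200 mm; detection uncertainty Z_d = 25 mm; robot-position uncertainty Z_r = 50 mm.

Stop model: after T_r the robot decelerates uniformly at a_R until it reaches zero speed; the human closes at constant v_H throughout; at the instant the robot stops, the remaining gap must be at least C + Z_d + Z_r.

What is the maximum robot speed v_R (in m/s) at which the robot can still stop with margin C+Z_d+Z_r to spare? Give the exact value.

v_R_max = 21/10 m/s = 2.1000 m/s

at the boundary: (1/2)·v² + (7/10)·v + (-147/40) = 0
  disc = (7/10)² − 4·(1/2)·(-147/40) = 196/25 ; √disc = 14/5
  v_R = (−(7/10) + 14/5) / (2·(1/2)) = 21/10 m/s
check:
braking lasts T_s = (21/10)/1 = 2.1000 s
robot in T_r: 2.1000·0.1000 = 0.2100 m
braking distance = 2.1000²/(2·1.0000) = 2.2050 m
human closes 0.6000·2.2000 = 1.3200 m
margins: 0.2000+0.0250+0.0500 = 0.2750 m
sum ≈ 0.2100+2.2050+1.3200+0.2750 ≈ 4.0100 m = S ✓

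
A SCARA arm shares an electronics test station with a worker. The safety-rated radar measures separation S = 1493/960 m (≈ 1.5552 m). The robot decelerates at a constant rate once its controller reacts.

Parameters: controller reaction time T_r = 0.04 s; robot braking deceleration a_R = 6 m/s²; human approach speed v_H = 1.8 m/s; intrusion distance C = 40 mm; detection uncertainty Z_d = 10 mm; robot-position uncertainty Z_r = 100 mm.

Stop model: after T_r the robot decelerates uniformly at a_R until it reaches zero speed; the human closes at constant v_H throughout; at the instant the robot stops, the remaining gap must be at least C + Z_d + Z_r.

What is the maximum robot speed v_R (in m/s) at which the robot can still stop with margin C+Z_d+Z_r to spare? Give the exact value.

v_R_max = 49/20 m/s = 2.4500 m/s

at the boundary: (1/12)·v² + (17/50)·v + (-31997/24000) = 0
  disc = (17/50)² − 4·(1/12)·(-31997/24000) = 201601/360000 ; √disc = 449/600
  v_R = (−(17/50) + 449/600) / (2·(1/12)) = 49/20 m/s
check:
braking lasts T_s = (49/20)/6 = 0.4083 s
robot covers v_R·T_r = 2.4500·0.0400 = 0.0980 m before braking
robot under decel: 2.4500²/(2·6.0000) = 0.5002 m
human closes 1.8000·0.4483 = 0.8070 m
C+Z_d+Z_r = 0.0400+0.0100+0.1000 = 0.1500 m
sum ≈ 0.0980+0.5002+0.8070+0.1500 ≈ 1.5552 m = S ✓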